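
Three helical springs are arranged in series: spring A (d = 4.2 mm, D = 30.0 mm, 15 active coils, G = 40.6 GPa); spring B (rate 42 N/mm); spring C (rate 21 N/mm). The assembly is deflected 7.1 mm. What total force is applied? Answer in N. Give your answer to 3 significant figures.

k_A = Gd⁴/(8D³N_a) = (40.6×10³)(4.2⁴)/(8·30.0³·15) = 3.8992 N/mm
Series: 1/k_eq = 1/3.8992 + 1/42 + 1/21 = 0.32789; k_eq = 3.0498 N/mm
F = k_eq·δ = 3.0498·7.1 = 21.654 N

21.7 N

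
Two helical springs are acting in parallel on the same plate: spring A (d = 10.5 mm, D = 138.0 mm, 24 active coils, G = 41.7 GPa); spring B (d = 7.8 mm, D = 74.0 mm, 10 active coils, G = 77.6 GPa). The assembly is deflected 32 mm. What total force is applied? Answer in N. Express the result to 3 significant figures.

k_A = Gd⁴/(8D³N_a) = (41.7×10³)(10.5⁴)/(8·138.0³·24) = 1.0045 N/mm
k_B = Gd⁴/(8D³N_a) = (77.6×10³)(7.8⁴)/(8·74.0³·10) = 8.8604 N/mm
Parallel: k_eq = 1.0045 + 8.8604 = 9.8649 N/mm
F = k_eq·δ = 9.8649·32 = 315.68 N

316 N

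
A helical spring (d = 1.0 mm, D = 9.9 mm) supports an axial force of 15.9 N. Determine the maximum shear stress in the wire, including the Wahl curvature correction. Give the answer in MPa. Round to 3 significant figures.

460 MPa

Spring index C = D/d = 9.9/1.0 = 9.9000
K_W = (4C−1)/(4C−4) + 0.615/C = 38.600/35.600 + 0.0621 = 1.1464
τ₀ = 8FD/(πd³) = 8·15.9·9.9/(π·1.0³) = 1259.28/3.1416 = 400.84 MPa
τ_max = K·τ₀ = 1.1464 × 400.84 = 459.52 MPa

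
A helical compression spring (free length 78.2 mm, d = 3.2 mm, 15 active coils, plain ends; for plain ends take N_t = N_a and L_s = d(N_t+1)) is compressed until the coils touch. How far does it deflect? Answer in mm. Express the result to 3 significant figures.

27.0 mm

N_t = 15; L_s = 3.2·16 = 51.2 mm
δ_solid = L₀ − L_s = 78.2 − 51.2 = 27 mm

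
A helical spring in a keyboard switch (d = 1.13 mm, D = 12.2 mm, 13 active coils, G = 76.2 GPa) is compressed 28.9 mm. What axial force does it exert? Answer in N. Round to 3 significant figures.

k = Gd⁴/(8D³N_a) = (76.2×10³)(1.13⁴)/(8·12.2³·13) = 0.65789 N/mm
F = k·δ = 0.65789 × 28.9 = 19.013 N

19.0 N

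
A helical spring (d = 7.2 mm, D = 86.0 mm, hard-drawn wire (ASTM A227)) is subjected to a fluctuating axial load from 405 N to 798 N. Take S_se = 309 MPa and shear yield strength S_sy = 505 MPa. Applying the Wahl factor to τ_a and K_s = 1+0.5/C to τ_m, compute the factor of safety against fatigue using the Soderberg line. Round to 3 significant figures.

C = D/d = 86.0/7.2 = 11.9444; K_W = (4C−1)/(4C−4)+0.615/C = 1.1200; K_s = 1+0.5/C = 1.0419
F_a = (F_max−F_min)/2 = 196.5 N; F_m = (F_max+F_min)/2 = 601.5 N
τ_a = K_W·8F_aD/(πd³) = 1.1200 × 115.29 = 129.13 MPa
τ_m = K_s·8F_mD/(πd³) = 1.0419 × 352.92 = 367.69 MPa
Soderberg: 1/n_f = τ_a/S_se + τ_m/S_sy = 129.13/309 + 367.69/505 = 0.41790 + 0.72811 = 1.146
n_f = 1/1.146 = 0.8726

0.873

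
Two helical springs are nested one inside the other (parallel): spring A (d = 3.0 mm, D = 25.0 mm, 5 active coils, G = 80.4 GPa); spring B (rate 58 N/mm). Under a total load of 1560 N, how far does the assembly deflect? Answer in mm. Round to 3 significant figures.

k_A = Gd⁴/(8D³N_a) = (80.4×10³)(3.0⁴)/(8·25.0³·5) = 10.42 N/mm
Parallel: k_eq = 10.42 + 58 = 68.42 N/mm
δ = F/k_eq = 1560/68.42 = 22.8 mm

22.8 mm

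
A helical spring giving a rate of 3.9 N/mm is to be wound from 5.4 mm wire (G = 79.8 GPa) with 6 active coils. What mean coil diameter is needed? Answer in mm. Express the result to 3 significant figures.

D = (Gd⁴/(8N_a·k))^(1/3) = (79.8×10³·5.4⁴/(8·6·3.9))^(1/3)
  = (362470)^(1/3) = 71.3002 mm

71.3 mm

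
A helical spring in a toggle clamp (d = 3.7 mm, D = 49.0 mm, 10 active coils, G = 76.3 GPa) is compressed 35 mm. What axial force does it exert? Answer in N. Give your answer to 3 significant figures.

k = Gd⁴/(8D³N_a) = (76.3×10³)(3.7⁴)/(8·49.0³·10) = 1.5193 N/mm
F = k·δ = 1.5193 × 35 = 53.177 N

53.2 N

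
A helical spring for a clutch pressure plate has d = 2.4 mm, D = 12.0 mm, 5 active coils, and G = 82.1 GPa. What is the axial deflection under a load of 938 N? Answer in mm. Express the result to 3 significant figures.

k = Gd⁴/(8D³N_a) = (82.1×10³)(2.4⁴)/(8·12.0³·5) = 39.408 N/mm
δ = F/k = 938 / 39.408 = 23.802 mm

23.8 mm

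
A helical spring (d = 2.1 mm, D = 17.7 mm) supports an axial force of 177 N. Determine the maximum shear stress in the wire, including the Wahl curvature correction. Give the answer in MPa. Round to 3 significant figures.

Spring index C = D/d = 17.7/2.1 = 8.4286
K_W = (4C−1)/(4C−4) + 0.615/C = 32.714/29.714 + 0.0730 = 1.1739
τ₀ = 8FD/(πd³) = 8·177·17.7/(π·2.1³) = 25063.2/29.094 = 861.45 MPa
τ_max = K·τ₀ = 1.1739 × 861.45 = 1011.3 MPa

1010 MPa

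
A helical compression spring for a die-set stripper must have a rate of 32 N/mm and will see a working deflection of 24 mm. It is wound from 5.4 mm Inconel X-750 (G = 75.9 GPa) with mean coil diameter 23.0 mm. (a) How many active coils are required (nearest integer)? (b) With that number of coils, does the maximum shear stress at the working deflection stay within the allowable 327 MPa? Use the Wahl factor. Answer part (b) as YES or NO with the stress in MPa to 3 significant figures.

(a) 21 coils; (b) NO, τ_max = 387 MPa

N_a = Gd⁴/(8D³k) = (75.9×10³)(5.4⁴)/(8·23.0³·32) = 20.72 → N_a = 21
Actual rate k = Gd⁴/(8D³·21) = 31.574 N/mm
Working load F = kδ = 31.574·24 = 757.77 N
C = 23.0/5.4 = 4.2593; K_W = (4C−1)/(4C−4)+0.615/C = 1.3745
τ_max = K_W·8FD/(πd³) = 1.3745·281.85 = 387.41 MPa
τ_max > 327 MPa → exceeds allowable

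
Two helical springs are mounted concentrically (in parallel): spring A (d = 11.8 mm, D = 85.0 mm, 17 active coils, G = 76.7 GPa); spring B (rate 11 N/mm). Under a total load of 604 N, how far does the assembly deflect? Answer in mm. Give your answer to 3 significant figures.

21.0 mm

k_A = Gd⁴/(8D³N_a) = (76.7×10³)(11.8⁴)/(8·85.0³·17) = 17.804 N/mm
Parallel: k_eq = 17.804 + 11 = 28.804 N/mm
δ = F/k_eq = 604/28.804 = 20.969 mm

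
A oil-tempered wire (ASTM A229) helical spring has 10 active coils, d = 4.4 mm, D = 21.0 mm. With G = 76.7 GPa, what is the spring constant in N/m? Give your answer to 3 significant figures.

k = Gd⁴/(8D³N_a) = (76.7×10³ × 4.4⁴) / (8 × 21.0³ × 10)
  = 2.87479e+07 / 740880 = 38.802 N/mm = 38802 N/m

38800 N/m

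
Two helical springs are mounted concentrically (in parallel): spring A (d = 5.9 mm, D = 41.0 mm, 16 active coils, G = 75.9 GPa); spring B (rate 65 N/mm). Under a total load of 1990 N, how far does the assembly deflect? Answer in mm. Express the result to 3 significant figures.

k_A = Gd⁴/(8D³N_a) = (75.9×10³)(5.9⁴)/(8·41.0³·16) = 10.425 N/mm
Parallel: k_eq = 10.425 + 65 = 75.425 N/mm
δ = F/k_eq = 1990/75.425 = 26.384 mm

26.4 mm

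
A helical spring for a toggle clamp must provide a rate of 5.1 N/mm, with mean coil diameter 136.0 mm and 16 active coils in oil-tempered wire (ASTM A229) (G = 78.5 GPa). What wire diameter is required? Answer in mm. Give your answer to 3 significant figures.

d = (8D³N_a·k / G)^(1/4) = (8·136.0³·16·5.1 / (78.5×10³))^0.25
  = (20918)^0.25 = 12.0263 mm

12.0 mm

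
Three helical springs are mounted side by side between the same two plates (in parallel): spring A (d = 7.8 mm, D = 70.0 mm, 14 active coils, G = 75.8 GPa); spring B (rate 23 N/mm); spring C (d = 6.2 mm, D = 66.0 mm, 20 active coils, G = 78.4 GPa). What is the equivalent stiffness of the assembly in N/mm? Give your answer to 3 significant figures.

32.8 N/mm

k_A = Gd⁴/(8D³N_a) = (75.8×10³)(7.8⁴)/(8·70.0³·14) = 7.3036 N/mm
k_C = Gd⁴/(8D³N_a) = (78.4×10³)(6.2⁴)/(8·66.0³·20) = 2.5184 N/mm
Parallel: k_eq = 7.3036 + 23 + 2.5184 = 32.822 N/mm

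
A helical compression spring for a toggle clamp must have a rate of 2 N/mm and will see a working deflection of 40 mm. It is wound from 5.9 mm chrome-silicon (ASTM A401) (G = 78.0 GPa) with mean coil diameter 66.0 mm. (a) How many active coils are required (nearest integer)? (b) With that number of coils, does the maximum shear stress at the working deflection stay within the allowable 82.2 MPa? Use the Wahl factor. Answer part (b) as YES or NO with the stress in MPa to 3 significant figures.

(a) 21 coils; (b) YES, τ_max = 72.3 MPa

N_a = Gd⁴/(8D³k) = (78.0×10³)(5.9⁴)/(8·66.0³·2) = 20.55 → N_a = 21
Actual rate k = Gd⁴/(8D³·21) = 1.9569 N/mm
Working load F = kδ = 1.9569·40 = 78.275 N
C = 66.0/5.9 = 11.1864; K_W = (4C−1)/(4C−4)+0.615/C = 1.1286
τ_max = K_W·8FD/(πd³) = 1.1286·64.054 = 72.292 MPa
τ_max ≤ 82.2 MPa → acceptable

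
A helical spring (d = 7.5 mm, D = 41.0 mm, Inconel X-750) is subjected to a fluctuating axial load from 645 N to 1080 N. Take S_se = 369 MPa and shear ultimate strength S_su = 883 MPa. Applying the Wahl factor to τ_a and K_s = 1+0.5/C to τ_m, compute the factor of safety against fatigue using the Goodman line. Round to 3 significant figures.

C = D/d = 41.0/7.5 = 5.4667; K_W = (4C−1)/(4C−4)+0.615/C = 1.2804; K_s = 1+0.5/C = 1.0915
F_a = (F_max−F_min)/2 = 217.5 N; F_m = (F_max+F_min)/2 = 862.5 N
τ_a = K_W·8F_aD/(πd³) = 1.2804 × 53.827 = 68.921 MPa
τ_m = K_s·8F_mD/(πd³) = 1.0915 × 213.45 = 232.97 MPa
Goodman: 1/n_f = τ_a/S_se + τ_m/S_su = 68.921/369 + 232.97/883 = 0.18678 + 0.26384 = 0.45062
n_f = 1/0.45062 = 2.219

2.22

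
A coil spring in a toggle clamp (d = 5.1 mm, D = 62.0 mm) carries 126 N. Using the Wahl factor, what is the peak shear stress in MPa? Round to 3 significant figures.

Spring index C = D/d = 62.0/5.1 = 12.1569
K_W = (4C−1)/(4C−4) + 0.615/C = 47.627/44.627 + 0.0506 = 1.1178
τ₀ = 8FD/(πd³) = 8·126·62.0/(π·5.1³) = 62496/416.74 = 149.97 MPa
τ_max = K·τ₀ = 1.1178 × 149.97 = 167.63 MPa

168 MPa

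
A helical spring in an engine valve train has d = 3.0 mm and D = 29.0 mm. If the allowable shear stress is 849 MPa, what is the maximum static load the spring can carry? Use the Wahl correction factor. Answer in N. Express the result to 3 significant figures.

C = D/d = 29.0/3.0 = 9.6667
K_W = (4C−1)/(4C−4) + 0.615/C = 37.667/34.667 + 0.0636 = 1.1502
τ_max = K·8FD/(πd³) → F_max = τ_allow·πd³/(8DK)
F_max = 849·π·3.0³/(8·29.0·1.1502) = 72015/266.84 = 269.88 N

270 N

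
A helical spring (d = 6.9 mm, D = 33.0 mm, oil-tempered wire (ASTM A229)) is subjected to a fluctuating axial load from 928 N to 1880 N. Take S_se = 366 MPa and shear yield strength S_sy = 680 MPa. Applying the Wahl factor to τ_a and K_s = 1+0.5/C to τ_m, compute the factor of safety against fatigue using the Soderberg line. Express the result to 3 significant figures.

C = D/d = 33.0/6.9 = 4.7826; K_W = (4C−1)/(4C−4)+0.615/C = 1.3269; K_s = 1+0.5/C = 1.1045
F_a = (F_max−F_min)/2 = 476 N; F_m = (F_max+F_min)/2 = 1404 N
τ_a = K_W·8F_aD/(πd³) = 1.3269 × 121.76 = 161.56 MPa
τ_m = K_s·8F_mD/(πd³) = 1.1045 × 359.15 = 396.7 MPa
Soderberg: 1/n_f = τ_a/S_se + τ_m/S_sy = 161.56/366 + 396.7/680 = 0.44143 + 0.58338 = 1.0248
n_f = 1/1.0248 = 0.9758

0.976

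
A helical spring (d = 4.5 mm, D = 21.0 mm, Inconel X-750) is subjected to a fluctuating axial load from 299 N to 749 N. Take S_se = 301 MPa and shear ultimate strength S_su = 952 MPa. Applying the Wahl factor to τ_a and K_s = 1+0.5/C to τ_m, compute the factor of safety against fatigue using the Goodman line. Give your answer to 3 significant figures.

C = D/d = 21.0/4.5 = 4.6667; K_W = (4C−1)/(4C−4)+0.615/C = 1.3363; K_s = 1+0.5/C = 1.1071
F_a = (F_max−F_min)/2 = 225 N; F_m = (F_max+F_min)/2 = 524 N
τ_a = K_W·8F_aD/(πd³) = 1.3363 × 132.04 = 176.45 MPa
τ_m = K_s·8F_mD/(πd³) = 1.1071 × 307.51 = 340.45 MPa
Goodman: 1/n_f = τ_a/S_se + τ_m/S_su = 176.45/301 + 340.45/952 = 0.58621 + 0.35762 = 0.94383
n_f = 1/0.94383 = 1.06

1.06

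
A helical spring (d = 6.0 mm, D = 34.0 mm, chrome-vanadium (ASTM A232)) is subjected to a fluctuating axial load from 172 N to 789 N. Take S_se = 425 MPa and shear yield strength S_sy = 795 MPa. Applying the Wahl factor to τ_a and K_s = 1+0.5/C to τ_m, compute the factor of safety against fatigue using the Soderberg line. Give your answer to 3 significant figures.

C = D/d = 34.0/6.0 = 5.6667; K_W = (4C−1)/(4C−4)+0.615/C = 1.2692; K_s = 1+0.5/C = 1.0882
F_a = (F_max−F_min)/2 = 308.5 N; F_m = (F_max+F_min)/2 = 480.5 N
τ_a = K_W·8F_aD/(πd³) = 1.2692 × 123.66 = 156.95 MPa
τ_m = K_s·8F_mD/(πd³) = 1.0882 × 192.6 = 209.6 MPa
Soderberg: 1/n_f = τ_a/S_se + τ_m/S_sy = 156.95/425 + 209.6/795 = 0.36930 + 0.26364 = 0.63294
n_f = 1/0.63294 = 1.58

1.58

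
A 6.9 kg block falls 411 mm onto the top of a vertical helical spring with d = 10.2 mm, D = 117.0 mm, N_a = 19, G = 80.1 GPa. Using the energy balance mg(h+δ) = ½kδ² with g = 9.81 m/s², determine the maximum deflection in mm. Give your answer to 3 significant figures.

k = Gd⁴/(8D³N_a) = (80.1×10³)(10.2⁴)/(8·117.0³·19) = 3.5615 N/mm
W = mg = 6.9 × 9.81 = 67.689 N
½kδ² − Wδ − Wh = 0 → δ = (W + √(W² + 2kWh))/k
δ = (67.689 + √(4581.8 + 198163))/3.5615 = (67.689 + 450.27)/3.5615 = 145.43 mm

145 mm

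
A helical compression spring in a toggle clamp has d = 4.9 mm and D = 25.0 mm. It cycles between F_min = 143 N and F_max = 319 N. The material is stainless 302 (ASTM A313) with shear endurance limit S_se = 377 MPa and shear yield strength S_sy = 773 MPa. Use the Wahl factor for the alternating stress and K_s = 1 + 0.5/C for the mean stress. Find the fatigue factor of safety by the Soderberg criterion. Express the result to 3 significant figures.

2.92

C = D/d = 25.0/4.9 = 5.1020; K_W = (4C−1)/(4C−4)+0.615/C = 1.3034; K_s = 1+0.5/C = 1.0980
F_a = (F_max−F_min)/2 = 88 N; F_m = (F_max+F_min)/2 = 231 N
τ_a = K_W·8F_aD/(πd³) = 1.3034 × 47.618 = 62.065 MPa
τ_m = K_s·8F_mD/(πd³) = 1.0980 × 125 = 137.25 MPa
Soderberg: 1/n_f = τ_a/S_se + τ_m/S_sy = 62.065/377 + 137.25/773 = 0.16463 + 0.17755 = 0.34218
n_f = 1/0.34218 = 2.922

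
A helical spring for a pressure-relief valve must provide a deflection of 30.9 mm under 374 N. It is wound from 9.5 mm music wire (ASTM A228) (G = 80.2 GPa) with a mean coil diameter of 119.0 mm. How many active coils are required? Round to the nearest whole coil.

Required rate k = F/δ = 374/30.9 = 12.104 N/mm
N_a = Gd⁴/(8D³k) = (80.2×10³ × 9.5⁴)/(8 × 119.0³ × 12.104)
    = 6.53234e+08 / 1.63171e+08 = 4.003 → 4 coils

4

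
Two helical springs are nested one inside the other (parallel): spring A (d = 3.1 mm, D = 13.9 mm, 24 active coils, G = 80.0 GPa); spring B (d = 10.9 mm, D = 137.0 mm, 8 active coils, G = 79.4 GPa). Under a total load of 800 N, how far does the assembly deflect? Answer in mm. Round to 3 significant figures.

37.8 mm

k_A = Gd⁴/(8D³N_a) = (80.0×10³)(3.1⁴)/(8·13.9³·24) = 14.328 N/mm
k_B = Gd⁴/(8D³N_a) = (79.4×10³)(10.9⁴)/(8·137.0³·8) = 6.8106 N/mm
Parallel: k_eq = 14.328 + 6.8106 = 21.139 N/mm
δ = F/k_eq = 800/21.139 = 37.845 mm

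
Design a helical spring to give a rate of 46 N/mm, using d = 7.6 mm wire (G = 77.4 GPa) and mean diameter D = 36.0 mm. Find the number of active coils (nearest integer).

N_a = Gd⁴/(8D³k) = (77.4×10³ × 7.6⁴)/(8 × 36.0³ × 46)
    = 2.58223e+08 / 1.71694e+07 = 15.04 → 15 coils

15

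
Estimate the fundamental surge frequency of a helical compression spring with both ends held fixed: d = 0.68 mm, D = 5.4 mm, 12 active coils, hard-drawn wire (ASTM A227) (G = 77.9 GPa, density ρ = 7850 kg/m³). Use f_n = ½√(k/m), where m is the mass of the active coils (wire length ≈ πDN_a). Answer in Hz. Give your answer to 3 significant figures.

k = Gd⁴/(8D³N_a) = (77.9×10³)(0.68⁴)/(8·5.4³·12) = 1.1018 N/mm = 1101.8 N/m
Wire length L = πDN_a = π·5.4·12 = 203.58 mm
m = ρ·(πd²/4)·L = 7850 × 0.36317×10⁻⁶ m² × 0.20358 m = 0.00058037 kg
f_n = ½√(k/m) = 0.5·√(1101.8/0.00058037) = 0.5·√(1.8985e+06) = 688.94 Hz

689 Hz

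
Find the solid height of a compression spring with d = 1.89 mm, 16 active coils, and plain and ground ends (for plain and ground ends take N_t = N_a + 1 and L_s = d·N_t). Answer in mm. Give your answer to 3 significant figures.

32.1 mm

plain and ground ends: N_t = N_a + 1 = 16 + 1 = 17
L_s = d·N_t = 1.89 × 17 = 32.13 mm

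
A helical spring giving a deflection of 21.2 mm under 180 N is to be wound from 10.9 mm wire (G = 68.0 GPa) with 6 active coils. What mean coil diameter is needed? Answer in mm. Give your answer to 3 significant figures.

133 mm

Required rate k = F/δ = 180/21.2 = 8.4906 N/mm
D = (Gd⁴/(8N_a·k))^(1/3) = (68.0×10³·10.9⁴/(8·6·8.4906))^(1/3)
  = (2.35525e+06)^(1/3) = 133.0492 mm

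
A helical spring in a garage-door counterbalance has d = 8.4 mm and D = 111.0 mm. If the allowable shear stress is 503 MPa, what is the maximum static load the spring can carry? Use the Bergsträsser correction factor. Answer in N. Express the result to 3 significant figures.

959 N

C = D/d = 111.0/8.4 = 13.2143
K_B = (4C+2)/(4C−3) = 54.857/49.857 = 1.1003
τ_max = K·8FD/(πd³) → F_max = τ_allow·πd³/(8DK)
F_max = 503·π·8.4³/(8·111.0·1.1003) = 9.366e+05/977.05 = 958.6 N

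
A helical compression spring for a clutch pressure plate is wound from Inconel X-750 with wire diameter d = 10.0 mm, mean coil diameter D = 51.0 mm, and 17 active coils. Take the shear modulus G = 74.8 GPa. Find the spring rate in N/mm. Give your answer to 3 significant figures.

k = Gd⁴/(8D³N_a) = (74.8×10³ × 10.0⁴) / (8 × 51.0³ × 17)
  = 7.48e+08 / 1.80405e+07 = 41.462 N/mm

41.5 N/mm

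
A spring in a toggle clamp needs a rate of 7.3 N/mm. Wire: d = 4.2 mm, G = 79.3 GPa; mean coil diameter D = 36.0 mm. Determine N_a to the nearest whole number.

9

N_a = Gd⁴/(8D³k) = (79.3×10³ × 4.2⁴)/(8 × 36.0³ × 7.3)
    = 2.46757e+07 / 2.72471e+06 = 9.056 → 9 coils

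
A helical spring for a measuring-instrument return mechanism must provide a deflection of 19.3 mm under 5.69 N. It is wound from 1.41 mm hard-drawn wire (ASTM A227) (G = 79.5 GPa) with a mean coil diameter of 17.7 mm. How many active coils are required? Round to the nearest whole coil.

Required rate k = F/δ = 5.69/19.3 = 0.29482 N/mm
N_a = Gd⁴/(8D³k) = (79.5×10³ × 1.41⁴)/(8 × 17.7³ × 0.29482)
    = 314227 / 13078.7 = 24.03 → 24 coils

24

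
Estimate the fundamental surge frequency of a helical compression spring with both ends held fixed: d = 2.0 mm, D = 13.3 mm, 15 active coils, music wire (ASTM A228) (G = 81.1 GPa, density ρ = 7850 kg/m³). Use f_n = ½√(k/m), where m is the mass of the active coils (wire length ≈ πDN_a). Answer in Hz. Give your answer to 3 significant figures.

k = Gd⁴/(8D³N_a) = (81.1×10³)(2.0⁴)/(8·13.3³·15) = 4.5963 N/mm = 4596.3 N/m
Wire length L = πDN_a = π·13.3·15 = 626.75 mm
m = ρ·(πd²/4)·L = 7850 × 3.1416×10⁻⁶ m² × 0.62675 m = 0.015457 kg
f_n = ½√(k/m) = 0.5·√(4596.3/0.015457) = 0.5·√(2.9737e+05) = 272.66 Hz

273 Hz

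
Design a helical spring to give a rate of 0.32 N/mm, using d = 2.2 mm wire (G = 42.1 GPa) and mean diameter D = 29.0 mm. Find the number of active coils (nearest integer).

N_a = Gd⁴/(8D³k) = (42.1×10³ × 2.2⁴)/(8 × 29.0³ × 0.32)
    = 986218 / 62435.8 = 15.8 → 16 coils

16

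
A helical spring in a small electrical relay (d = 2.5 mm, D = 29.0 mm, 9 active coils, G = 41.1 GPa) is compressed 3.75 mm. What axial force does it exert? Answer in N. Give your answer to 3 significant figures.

3.43 N

k = Gd⁴/(8D³N_a) = (41.1×10³)(2.5⁴)/(8·29.0³·9) = 0.91427 N/mm
F = k·δ = 0.91427 × 3.75 = 3.4285 N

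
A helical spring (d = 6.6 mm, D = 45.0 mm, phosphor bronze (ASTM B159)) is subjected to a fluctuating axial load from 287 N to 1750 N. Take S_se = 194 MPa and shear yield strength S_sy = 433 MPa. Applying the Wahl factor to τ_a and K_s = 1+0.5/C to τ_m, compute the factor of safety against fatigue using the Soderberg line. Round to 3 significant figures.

C = D/d = 45.0/6.6 = 6.8182; K_W = (4C−1)/(4C−4)+0.615/C = 1.2191; K_s = 1+0.5/C = 1.0733
F_a = (F_max−F_min)/2 = 731.5 N; F_m = (F_max+F_min)/2 = 1018.5 N
τ_a = K_W·8F_aD/(πd³) = 1.2191 × 291.56 = 355.45 MPa
τ_m = K_s·8F_mD/(πd³) = 1.0733 × 405.96 = 435.73 MPa
Soderberg: 1/n_f = τ_a/S_se + τ_m/S_sy = 355.45/194 + 435.73/433 = 1.83221 + 1.00630 = 2.8385
n_f = 1/2.8385 = 0.3523

0.352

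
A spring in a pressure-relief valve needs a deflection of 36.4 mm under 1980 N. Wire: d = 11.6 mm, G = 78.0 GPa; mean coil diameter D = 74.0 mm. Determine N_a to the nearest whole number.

8

Required rate k = F/δ = 1980/36.4 = 54.396 N/mm
N_a = Gd⁴/(8D³k) = (78.0×10³ × 11.6⁴)/(8 × 74.0³ × 54.396)
    = 1.4123e+09 / 1.76339e+08 = 8.009 → 8 coils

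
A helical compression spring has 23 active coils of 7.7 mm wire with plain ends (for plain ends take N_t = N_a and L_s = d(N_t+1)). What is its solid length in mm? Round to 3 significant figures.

plain ends: N_t = N_a = 23
L_s = d·(N_t+1) = 7.7 × 24 = 184.8 mm

185 mm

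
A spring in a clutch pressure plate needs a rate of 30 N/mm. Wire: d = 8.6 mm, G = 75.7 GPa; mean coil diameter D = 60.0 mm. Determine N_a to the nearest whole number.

8

N_a = Gd⁴/(8D³k) = (75.7×10³ × 8.6⁴)/(8 × 60.0³ × 30)
    = 4.14085e+08 / 5.184e+07 = 7.988 → 8 coils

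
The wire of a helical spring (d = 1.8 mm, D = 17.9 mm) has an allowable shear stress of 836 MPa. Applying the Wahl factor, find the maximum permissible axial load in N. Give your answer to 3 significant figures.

93.4 N

C = D/d = 17.9/1.8 = 9.9444
K_W = (4C−1)/(4C−4) + 0.615/C = 38.778/35.778 + 0.0618 = 1.1457
τ_max = K·8FD/(πd³) → F_max = τ_allow·πd³/(8DK)
F_max = 836·π·1.8³/(8·17.9·1.1457) = 15317/164.06 = 93.36 N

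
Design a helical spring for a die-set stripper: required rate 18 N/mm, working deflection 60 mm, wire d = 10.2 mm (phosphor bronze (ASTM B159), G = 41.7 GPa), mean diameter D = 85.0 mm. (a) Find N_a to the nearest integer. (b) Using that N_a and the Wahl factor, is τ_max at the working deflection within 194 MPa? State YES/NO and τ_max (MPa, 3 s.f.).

N_a = Gd⁴/(8D³k) = (41.7×10³)(10.2⁴)/(8·85.0³·18) = 5.104 → N_a = 5
Actual rate k = Gd⁴/(8D³·5) = 18.375 N/mm
Working load F = kδ = 18.375·60 = 1102.5 N
C = 85.0/10.2 = 8.3333; K_W = (4C−1)/(4C−4)+0.615/C = 1.1761
τ_max = K_W·8FD/(πd³) = 1.1761·224.87 = 264.46 MPa
τ_max > 194 MPa → exceeds allowable

(a) 5 coils; (b) NO, τ_max = 264 MPa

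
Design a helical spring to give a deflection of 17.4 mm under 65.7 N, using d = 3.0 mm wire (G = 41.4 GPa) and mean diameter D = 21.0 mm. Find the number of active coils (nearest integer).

12

Required rate k = F/δ = 65.7/17.4 = 3.7759 N/mm
N_a = Gd⁴/(8D³k) = (41.4×10³ × 3.0⁴)/(8 × 21.0³ × 3.7759)
    = 3.3534e+06 / 279746 = 11.99 → 12 coils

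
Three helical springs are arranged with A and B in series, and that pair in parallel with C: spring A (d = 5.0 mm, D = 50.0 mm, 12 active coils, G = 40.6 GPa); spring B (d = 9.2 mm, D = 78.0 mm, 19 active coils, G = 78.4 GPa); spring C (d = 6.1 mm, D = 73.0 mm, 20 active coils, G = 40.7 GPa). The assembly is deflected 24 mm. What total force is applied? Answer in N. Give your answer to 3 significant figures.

k_A = Gd⁴/(8D³N_a) = (40.6×10³)(5.0⁴)/(8·50.0³·12) = 2.1146 N/mm
k_B = Gd⁴/(8D³N_a) = (78.4×10³)(9.2⁴)/(8·78.0³·19) = 7.7865 N/mm
k_C = Gd⁴/(8D³N_a) = (40.7×10³)(6.1⁴)/(8·73.0³·20) = 0.90537 N/mm
Springs A,B series: k_AB = 1/(1/2.1146+1/7.7865) = 1.663 N/mm; parallel with C: k_eq = 1.663+0.90537 = 2.5683 N/mm
F = k_eq·δ = 2.5683·24 = 61.64 N

61.6 N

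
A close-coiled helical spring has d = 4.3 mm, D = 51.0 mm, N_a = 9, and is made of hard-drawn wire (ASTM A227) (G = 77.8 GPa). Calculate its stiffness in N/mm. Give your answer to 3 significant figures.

k = Gd⁴/(8D³N_a) = (77.8×10³ × 4.3⁴) / (8 × 51.0³ × 9)
  = 2.65983e+07 / 9.55087e+06 = 2.7849 N/mm

2.78 N/mm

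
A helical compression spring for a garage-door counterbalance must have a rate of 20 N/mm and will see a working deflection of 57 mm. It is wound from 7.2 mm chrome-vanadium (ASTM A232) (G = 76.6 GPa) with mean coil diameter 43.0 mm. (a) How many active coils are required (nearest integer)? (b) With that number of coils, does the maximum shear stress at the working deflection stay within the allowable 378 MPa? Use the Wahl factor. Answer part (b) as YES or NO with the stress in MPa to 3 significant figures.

(a) 16 coils; (b) NO, τ_max = 424 MPa

N_a = Gd⁴/(8D³k) = (76.6×10³)(7.2⁴)/(8·43.0³·20) = 16.18 → N_a = 16
Actual rate k = Gd⁴/(8D³·16) = 20.228 N/mm
Working load F = kδ = 20.228·57 = 1153 N
C = 43.0/7.2 = 5.9722; K_W = (4C−1)/(4C−4)+0.615/C = 1.2538
τ_max = K_W·8FD/(πd³) = 1.2538·338.24 = 424.09 MPa
τ_max > 378 MPa → exceeds allowable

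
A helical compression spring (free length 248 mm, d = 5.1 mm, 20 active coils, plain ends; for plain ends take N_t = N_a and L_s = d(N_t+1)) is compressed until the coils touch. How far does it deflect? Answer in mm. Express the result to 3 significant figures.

141 mm

N_t = 20; L_s = 5.1·21 = 107.1 mm
δ_solid = L₀ − L_s = 248 − 107.1 = 140.9 mm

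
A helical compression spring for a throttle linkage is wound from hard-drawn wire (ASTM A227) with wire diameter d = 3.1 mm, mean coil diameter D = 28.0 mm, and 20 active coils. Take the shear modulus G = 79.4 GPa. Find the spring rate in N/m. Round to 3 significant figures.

k = Gd⁴/(8D³N_a) = (79.4×10³ × 3.1⁴) / (8 × 28.0³ × 20)
  = 7.33276e+06 / 3.51232e+06 = 2.0877 N/mm = 2087.7 N/m

2090 N/m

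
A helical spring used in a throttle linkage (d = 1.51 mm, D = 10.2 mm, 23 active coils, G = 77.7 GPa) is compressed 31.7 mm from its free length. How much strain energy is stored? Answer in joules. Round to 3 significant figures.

k = Gd⁴/(8D³N_a) = (77.7×10³)(1.51⁴)/(8·10.2³·23) = 2.0688 N/mm
U = ½kδ² = 0.5 × 2.0688 × 31.7² = 1039.4 N·mm = 1.0394 J

1.04 J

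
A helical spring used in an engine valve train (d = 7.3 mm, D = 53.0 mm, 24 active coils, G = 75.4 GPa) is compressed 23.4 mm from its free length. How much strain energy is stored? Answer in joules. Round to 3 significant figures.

2.05 J

k = Gd⁴/(8D³N_a) = (75.4×10³)(7.3⁴)/(8·53.0³·24) = 7.4909 N/mm
U = ½kδ² = 0.5 × 7.4909 × 23.4² = 2050.9 N·mm = 2.0509 J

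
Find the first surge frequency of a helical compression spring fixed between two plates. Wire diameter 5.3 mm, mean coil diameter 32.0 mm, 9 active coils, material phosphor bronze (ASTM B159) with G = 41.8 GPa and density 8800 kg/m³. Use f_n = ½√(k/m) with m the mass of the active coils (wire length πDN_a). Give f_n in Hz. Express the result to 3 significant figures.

k = Gd⁴/(8D³N_a) = (41.8×10³)(5.3⁴)/(8·32.0³·9) = 13.98 N/mm = 13980 N/m
Wire length L = πDN_a = π·32.0·9 = 904.78 mm
m = ρ·(πd²/4)·L = 8800 × 22.062×10⁻⁶ m² × 0.90478 m = 0.17566 kg
f_n = ½√(k/m) = 0.5·√(13980/0.17566) = 0.5·√(79585) = 141.05 Hz

141 Hz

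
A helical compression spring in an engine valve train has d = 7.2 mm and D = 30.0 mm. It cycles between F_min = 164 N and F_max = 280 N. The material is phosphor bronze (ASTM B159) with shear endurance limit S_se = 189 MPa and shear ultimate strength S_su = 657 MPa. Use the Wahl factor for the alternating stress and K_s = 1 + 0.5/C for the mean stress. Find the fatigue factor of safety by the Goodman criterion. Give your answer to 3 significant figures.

6.08

C = D/d = 30.0/7.2 = 4.1667; K_W = (4C−1)/(4C−4)+0.615/C = 1.3844; K_s = 1+0.5/C = 1.1200
F_a = (F_max−F_min)/2 = 58 N; F_m = (F_max+F_min)/2 = 222 N
τ_a = K_W·8F_aD/(πd³) = 1.3844 × 11.871 = 16.435 MPa
τ_m = K_s·8F_mD/(πd³) = 1.1200 × 45.438 = 50.89 MPa
Goodman: 1/n_f = τ_a/S_se + τ_m/S_su = 16.435/189 + 50.89/657 = 0.08696 + 0.07746 = 0.16442
n_f = 1/0.16442 = 6.082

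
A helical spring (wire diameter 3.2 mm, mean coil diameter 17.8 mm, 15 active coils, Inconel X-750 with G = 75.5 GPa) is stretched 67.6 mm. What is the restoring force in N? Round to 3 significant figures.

791 N

k = Gd⁴/(8D³N_a) = (75.5×10³)(3.2⁴)/(8·17.8³·15) = 11.698 N/mm
F = k·δ = 11.698 × 67.6 = 790.77 N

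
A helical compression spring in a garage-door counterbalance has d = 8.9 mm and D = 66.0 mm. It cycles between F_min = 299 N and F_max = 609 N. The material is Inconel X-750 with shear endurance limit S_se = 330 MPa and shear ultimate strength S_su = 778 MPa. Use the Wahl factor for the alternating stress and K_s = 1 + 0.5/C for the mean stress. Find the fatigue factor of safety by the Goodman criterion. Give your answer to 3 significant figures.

3.54

C = D/d = 66.0/8.9 = 7.4157; K_W = (4C−1)/(4C−4)+0.615/C = 1.1998; K_s = 1+0.5/C = 1.0674
F_a = (F_max−F_min)/2 = 155 N; F_m = (F_max+F_min)/2 = 454 N
τ_a = K_W·8F_aD/(πd³) = 1.1998 × 36.953 = 44.337 MPa
τ_m = K_s·8F_mD/(πd³) = 1.0674 × 108.24 = 115.53 MPa
Goodman: 1/n_f = τ_a/S_se + τ_m/S_su = 44.337/330 + 115.53/778 = 0.13435 + 0.14850 = 0.28285
n_f = 1/0.28285 = 3.535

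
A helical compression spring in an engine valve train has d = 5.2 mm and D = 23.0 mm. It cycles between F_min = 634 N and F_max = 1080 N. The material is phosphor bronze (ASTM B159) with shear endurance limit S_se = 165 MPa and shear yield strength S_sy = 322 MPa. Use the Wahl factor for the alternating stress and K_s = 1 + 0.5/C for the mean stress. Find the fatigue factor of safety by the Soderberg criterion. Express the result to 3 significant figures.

0.500

C = D/d = 23.0/5.2 = 4.4231; K_W = (4C−1)/(4C−4)+0.615/C = 1.3581; K_s = 1+0.5/C = 1.1130
F_a = (F_max−F_min)/2 = 223 N; F_m = (F_max+F_min)/2 = 857 N
τ_a = K_W·8F_aD/(πd³) = 1.3581 × 92.889 = 126.16 MPa
τ_m = K_s·8F_mD/(πd³) = 1.1130 × 356.98 = 397.33 MPa
Soderberg: 1/n_f = τ_a/S_se + τ_m/S_sy = 126.16/165 + 397.33/322 = 0.76458 + 1.23394 = 1.9985
n_f = 1/1.9985 = 0.5004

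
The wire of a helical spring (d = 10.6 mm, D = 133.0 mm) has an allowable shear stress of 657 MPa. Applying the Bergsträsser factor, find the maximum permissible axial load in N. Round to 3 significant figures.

2090 N

C = D/d = 133.0/10.6 = 12.5472
K_B = (4C+2)/(4C−3) = 52.189/47.189 = 1.1060
τ_max = K·8FD/(πd³) → F_max = τ_allow·πd³/(8DK)
F_max = 657·π·10.6³/(8·133.0·1.1060) = 2.4583e+06/1176.7 = 2089.1 N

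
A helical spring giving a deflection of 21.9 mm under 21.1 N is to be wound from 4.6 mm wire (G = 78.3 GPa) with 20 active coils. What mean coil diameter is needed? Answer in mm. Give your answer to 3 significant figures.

Required rate k = F/δ = 21.1/21.9 = 0.96347 N/mm
D = (Gd⁴/(8N_a·k))^(1/3) = (78.3×10³·4.6⁴/(8·20·0.96347))^(1/3)
  = (227423)^(1/3) = 61.0396 mm

61.0 mm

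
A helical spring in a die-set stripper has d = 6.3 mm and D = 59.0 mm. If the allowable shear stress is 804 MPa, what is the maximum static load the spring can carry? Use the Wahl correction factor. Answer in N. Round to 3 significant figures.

C = D/d = 59.0/6.3 = 9.3651
K_W = (4C−1)/(4C−4) + 0.615/C = 36.460/33.460 + 0.0657 = 1.1553
τ_max = K·8FD/(πd³) → F_max = τ_allow·πd³/(8DK)
F_max = 804·π·6.3³/(8·59.0·1.1553) = 6.3158e+05/545.31 = 1158.2 N

1160 N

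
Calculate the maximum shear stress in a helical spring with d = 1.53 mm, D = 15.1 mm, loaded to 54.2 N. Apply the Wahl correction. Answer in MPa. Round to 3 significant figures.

667 MPa

Spring index C = D/d = 15.1/1.53 = 9.8693
K_W = (4C−1)/(4C−4) + 0.615/C = 38.477/35.477 + 0.0623 = 1.1469
τ₀ = 8FD/(πd³) = 8·54.2·15.1/(π·1.53³) = 6547.36/11.252 = 581.89 MPa
τ_max = K·τ₀ = 1.1469 × 581.89 = 667.36 MPa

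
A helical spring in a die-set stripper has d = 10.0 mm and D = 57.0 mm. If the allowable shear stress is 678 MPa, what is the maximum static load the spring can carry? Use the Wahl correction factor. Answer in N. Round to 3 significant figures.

3690 N

C = D/d = 57.0/10.0 = 5.7000
K_W = (4C−1)/(4C−4) + 0.615/C = 21.800/18.800 + 0.1079 = 1.2675
τ_max = K·8FD/(πd³) → F_max = τ_allow·πd³/(8DK)
F_max = 678·π·10.0³/(8·57.0·1.2675) = 2.13e+06/577.97 = 3685.3 N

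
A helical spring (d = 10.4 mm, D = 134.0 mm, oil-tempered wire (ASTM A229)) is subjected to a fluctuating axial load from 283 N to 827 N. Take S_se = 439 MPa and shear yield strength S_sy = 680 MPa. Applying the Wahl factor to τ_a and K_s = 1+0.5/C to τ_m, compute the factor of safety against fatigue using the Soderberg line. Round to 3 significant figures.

C = D/d = 134.0/10.4 = 12.8846; K_W = (4C−1)/(4C−4)+0.615/C = 1.1108; K_s = 1+0.5/C = 1.0388
F_a = (F_max−F_min)/2 = 272 N; F_m = (F_max+F_min)/2 = 555 N
τ_a = K_W·8F_aD/(πd³) = 1.1108 × 82.511 = 91.657 MPa
τ_m = K_s·8F_mD/(πd³) = 1.0388 × 168.36 = 174.89 MPa
Soderberg: 1/n_f = τ_a/S_se + τ_m/S_sy = 91.657/439 + 174.89/680 = 0.20879 + 0.25720 = 0.46598
n_f = 1/0.46598 = 2.146

2.15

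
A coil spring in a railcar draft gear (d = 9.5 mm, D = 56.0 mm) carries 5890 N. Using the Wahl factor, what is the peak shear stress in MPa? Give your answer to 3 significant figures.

Spring index C = D/d = 56.0/9.5 = 5.8947
K_W = (4C−1)/(4C−4) + 0.615/C = 22.579/19.579 + 0.1043 = 1.2576
τ₀ = 8FD/(πd³) = 8·5890·56.0/(π·9.5³) = 2.63872e+06/2693.5 = 979.65 MPa
τ_max = K·τ₀ = 1.2576 × 979.65 = 1232 MPa

1230 MPa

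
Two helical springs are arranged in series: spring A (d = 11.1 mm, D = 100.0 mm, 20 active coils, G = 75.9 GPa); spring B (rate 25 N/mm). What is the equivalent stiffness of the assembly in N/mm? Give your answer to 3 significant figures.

k_A = Gd⁴/(8D³N_a) = (75.9×10³)(11.1⁴)/(8·100.0³·20) = 7.2013 N/mm
Series: 1/k_eq = 1/7.2013 + 1/25 = 0.17886; k_eq = 5.5909 N/mm

5.59 N/mm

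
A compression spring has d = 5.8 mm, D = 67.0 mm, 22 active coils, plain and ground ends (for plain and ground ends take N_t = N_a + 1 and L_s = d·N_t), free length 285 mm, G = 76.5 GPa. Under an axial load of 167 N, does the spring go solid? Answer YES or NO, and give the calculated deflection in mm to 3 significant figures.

k = Gd⁴/(8D³N_a) = (76.5×10³)(5.8⁴)/(8·67.0³·22) = 1.6354 N/mm
N_t = 23; L_s = 5.8·23 = 133.4 mm; δ_solid = L₀ − L_s = 285 − 133.4 = 151.6 mm
δ = F/k = 167/1.6354 = 102.11 mm
δ < δ_solid → spring does not go solid

NO, δ = 102 mm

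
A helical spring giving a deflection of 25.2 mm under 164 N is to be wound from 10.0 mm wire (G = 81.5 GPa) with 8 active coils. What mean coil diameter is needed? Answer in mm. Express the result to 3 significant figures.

125 mm

Required rate k = F/δ = 164/25.2 = 6.5079 N/mm
D = (Gd⁴/(8N_a·k))^(1/3) = (81.5×10³·10.0⁴/(8·8·6.5079))^(1/3)
  = (1.95675e+06)^(1/3) = 125.0772 mm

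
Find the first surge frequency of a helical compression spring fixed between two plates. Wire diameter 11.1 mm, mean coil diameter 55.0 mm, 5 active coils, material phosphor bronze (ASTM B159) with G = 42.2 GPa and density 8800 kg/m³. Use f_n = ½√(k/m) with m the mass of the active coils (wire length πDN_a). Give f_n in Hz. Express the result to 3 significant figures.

k = Gd⁴/(8D³N_a) = (42.2×10³)(11.1⁴)/(8·55.0³·5) = 96.262 N/mm = 96262 N/m
Wire length L = πDN_a = π·55.0·5 = 863.94 mm
m = ρ·(πd²/4)·L = 8800 × 96.769×10⁻⁶ m² × 0.86394 m = 0.7357 kg
f_n = ½√(k/m) = 0.5·√(96262/0.7357) = 0.5·√(1.3084e+05) = 180.86 Hz

181 Hz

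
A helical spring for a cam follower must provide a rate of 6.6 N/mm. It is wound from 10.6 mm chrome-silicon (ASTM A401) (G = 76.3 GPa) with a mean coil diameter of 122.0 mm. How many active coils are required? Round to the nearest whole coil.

N_a = Gd⁴/(8D³k) = (76.3×10³ × 10.6⁴)/(8 × 122.0³ × 6.6)
    = 9.6327e+08 / 9.58768e+07 = 10.05 → 10 coils

10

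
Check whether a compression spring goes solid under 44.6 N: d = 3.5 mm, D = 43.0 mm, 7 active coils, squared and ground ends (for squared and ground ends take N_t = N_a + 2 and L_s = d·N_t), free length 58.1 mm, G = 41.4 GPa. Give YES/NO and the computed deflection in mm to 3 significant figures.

k = Gd⁴/(8D³N_a) = (41.4×10³)(3.5⁴)/(8·43.0³·7) = 1.3953 N/mm
N_t = 9; L_s = 3.5·9 = 31.5 mm; δ_solid = L₀ − L_s = 58.1 − 31.5 = 26.6 mm
δ = F/k = 44.6/1.3953 = 31.964 mm
δ ≥ δ_solid → spring goes solid

YES, δ = 32.0 mm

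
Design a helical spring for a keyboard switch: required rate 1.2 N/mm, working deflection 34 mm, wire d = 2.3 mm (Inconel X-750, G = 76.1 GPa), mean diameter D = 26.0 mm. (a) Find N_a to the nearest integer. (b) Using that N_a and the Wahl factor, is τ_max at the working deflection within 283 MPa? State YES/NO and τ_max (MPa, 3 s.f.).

N_a = Gd⁴/(8D³k) = (76.1×10³)(2.3⁴)/(8·26.0³·1.2) = 12.62 → N_a = 13
Actual rate k = Gd⁴/(8D³·13) = 1.165 N/mm
Working load F = kδ = 1.165·34 = 39.612 N
C = 26.0/2.3 = 11.3043; K_W = (4C−1)/(4C−4)+0.615/C = 1.1272
τ_max = K_W·8FD/(πd³) = 1.1272·215.55 = 242.97 MPa
τ_max ≤ 283 MPa → acceptable

(a) 13 coils; (b) YES, τ_max = 243 MPa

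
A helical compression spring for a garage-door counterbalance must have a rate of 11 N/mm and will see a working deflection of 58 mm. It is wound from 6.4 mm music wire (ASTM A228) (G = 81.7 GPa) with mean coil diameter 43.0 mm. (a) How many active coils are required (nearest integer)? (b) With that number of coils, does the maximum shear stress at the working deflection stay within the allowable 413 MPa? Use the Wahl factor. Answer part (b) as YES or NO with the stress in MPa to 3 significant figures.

N_a = Gd⁴/(8D³k) = (81.7×10³)(6.4⁴)/(8·43.0³·11) = 19.59 → N_a = 20
Actual rate k = Gd⁴/(8D³·20) = 10.775 N/mm
Working load F = kδ = 10.775·58 = 624.95 N
C = 43.0/6.4 = 6.7188; K_W = (4C−1)/(4C−4)+0.615/C = 1.2227
τ_max = K_W·8FD/(πd³) = 1.2227·261.04 = 319.17 MPa
τ_max ≤ 413 MPa → acceptable

(a) 20 coils; (b) YES, τ_max = 319 MPa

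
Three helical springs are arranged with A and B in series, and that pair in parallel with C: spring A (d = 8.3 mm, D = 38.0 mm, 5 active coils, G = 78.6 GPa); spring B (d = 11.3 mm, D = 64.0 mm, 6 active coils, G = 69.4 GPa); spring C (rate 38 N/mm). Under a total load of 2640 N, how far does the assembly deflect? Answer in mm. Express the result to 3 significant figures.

k_A = Gd⁴/(8D³N_a) = (78.6×10³)(8.3⁴)/(8·38.0³·5) = 169.95 N/mm
k_B = Gd⁴/(8D³N_a) = (69.4×10³)(11.3⁴)/(8·64.0³·6) = 89.927 N/mm
Springs A,B series: k_AB = 1/(1/169.95+1/89.927) = 58.809 N/mm; parallel with C: k_eq = 58.809+38 = 96.809 N/mm
δ = F/k_eq = 2640/96.809 = 27.27 mm

27.3 mm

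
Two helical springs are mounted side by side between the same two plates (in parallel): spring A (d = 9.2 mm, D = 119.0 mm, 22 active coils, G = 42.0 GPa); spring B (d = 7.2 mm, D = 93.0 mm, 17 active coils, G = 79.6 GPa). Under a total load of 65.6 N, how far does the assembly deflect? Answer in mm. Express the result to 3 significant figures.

22.1 mm

k_A = Gd⁴/(8D³N_a) = (42.0×10³)(9.2⁴)/(8·119.0³·22) = 1.0145 N/mm
k_B = Gd⁴/(8D³N_a) = (79.6×10³)(7.2⁴)/(8·93.0³·17) = 1.9555 N/mm
Parallel: k_eq = 1.0145 + 1.9555 = 2.97 N/mm
δ = F/k_eq = 65.6/2.97 = 22.088 mm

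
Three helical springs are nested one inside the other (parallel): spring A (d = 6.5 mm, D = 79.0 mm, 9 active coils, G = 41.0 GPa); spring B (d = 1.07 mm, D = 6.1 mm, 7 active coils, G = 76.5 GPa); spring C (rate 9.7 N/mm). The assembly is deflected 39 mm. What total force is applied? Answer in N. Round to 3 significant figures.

766 N

k_A = Gd⁴/(8D³N_a) = (41.0×10³)(6.5⁴)/(8·79.0³·9) = 2.0617 N/mm
k_B = Gd⁴/(8D³N_a) = (76.5×10³)(1.07⁴)/(8·6.1³·7) = 7.8889 N/mm
Parallel: k_eq = 2.0617 + 7.8889 + 9.7 = 19.651 N/mm
F = k_eq·δ = 19.651·39 = 766.37 N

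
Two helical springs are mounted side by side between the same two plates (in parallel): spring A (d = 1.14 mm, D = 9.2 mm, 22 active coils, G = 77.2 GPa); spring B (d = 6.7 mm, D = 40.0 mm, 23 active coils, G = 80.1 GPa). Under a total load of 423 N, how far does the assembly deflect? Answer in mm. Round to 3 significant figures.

k_A = Gd⁴/(8D³N_a) = (77.2×10³)(1.14⁴)/(8·9.2³·22) = 0.95139 N/mm
k_B = Gd⁴/(8D³N_a) = (80.1×10³)(6.7⁴)/(8·40.0³·23) = 13.707 N/mm
Parallel: k_eq = 0.95139 + 13.707 = 14.658 N/mm
δ = F/k_eq = 423/14.658 = 28.858 mm

28.9 mm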